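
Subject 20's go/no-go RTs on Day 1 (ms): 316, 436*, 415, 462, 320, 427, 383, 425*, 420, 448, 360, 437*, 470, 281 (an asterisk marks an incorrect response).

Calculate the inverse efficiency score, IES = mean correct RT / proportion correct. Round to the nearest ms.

498 ms

Correct trials (n=11): 316, 415, 462, 320, 427, 383, 420, 448, 360, 470, 281
Mean correct RT = 4302/11 = 391.0909 ms
Proportion correct = 11/14
IES = 391.0909 / (11/14) = 497.752 ms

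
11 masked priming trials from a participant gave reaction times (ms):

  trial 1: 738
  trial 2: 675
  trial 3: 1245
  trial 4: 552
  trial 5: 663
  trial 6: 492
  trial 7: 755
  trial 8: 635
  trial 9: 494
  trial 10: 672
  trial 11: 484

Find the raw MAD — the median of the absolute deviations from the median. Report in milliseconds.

Sorted: 484, 492, 494, 552, 635, 663, 672, 675, 738, 755, 1245 → median = 663
|x − 663|: 75, 12, 582, 111, 0, 171, 92, 28, 169, 9, 179
Sorted deviations: 0, 9, 12, 28, 75, 92, 111, 169, 171, 179, 582 → MAD = 92

92 ms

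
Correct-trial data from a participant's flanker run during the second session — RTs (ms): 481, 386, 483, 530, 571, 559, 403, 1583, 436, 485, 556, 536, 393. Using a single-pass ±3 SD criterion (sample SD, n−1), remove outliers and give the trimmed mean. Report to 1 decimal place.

484.9 ms

n = 13, ΣRT = 7402, M = 569.385
Σ(x−M)² = 1162983.08; s = √(1162983.08/12) = 311.312
Cutoffs: 569.385 ± 3·311.312 → [-364.6, 1503.3]
Outside: 1583 → excluded.
Retained (n=12): Σ = 5819, mean = 5819/12 = 484.917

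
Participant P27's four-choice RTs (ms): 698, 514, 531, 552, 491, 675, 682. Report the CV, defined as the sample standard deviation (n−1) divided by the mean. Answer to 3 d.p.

0.151

n = 7, Σ = 4143, M = 591.8571
Σ(x−M)² = 47830.857; s = √(47830.857/6) = 89.2850
CV = 89.2850 / 591.8571 = 0.15086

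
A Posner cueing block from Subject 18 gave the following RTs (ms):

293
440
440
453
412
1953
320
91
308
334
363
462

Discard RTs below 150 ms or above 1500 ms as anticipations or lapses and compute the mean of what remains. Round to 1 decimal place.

Excluded: 91, 1953
Retained (n=10): Σ = 3825
Mean = 3825/10 = 382.5000

382.5 ms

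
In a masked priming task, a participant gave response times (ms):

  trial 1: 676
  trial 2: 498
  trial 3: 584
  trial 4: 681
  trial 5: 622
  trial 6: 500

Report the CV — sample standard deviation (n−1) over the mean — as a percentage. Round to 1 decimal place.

n = 6, Σ = 3561, M = 593.5000
Σ(x−M)² = 33227.500; s = √(33227.500/5) = 81.5199
CV = 81.5199 / 593.5000 = 0.13735 = 13.735%

13.7%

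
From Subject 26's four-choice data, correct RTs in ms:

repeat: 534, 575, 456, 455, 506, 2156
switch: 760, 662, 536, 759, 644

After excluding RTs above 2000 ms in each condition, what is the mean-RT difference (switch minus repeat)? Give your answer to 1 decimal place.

167.0 ms

repeat: exclude 2156
M(repeat) = 2526/5 = 505.200
M(switch) = 3361/5 = 672.200
Difference = 672.200 − 505.200 = 167.000 ms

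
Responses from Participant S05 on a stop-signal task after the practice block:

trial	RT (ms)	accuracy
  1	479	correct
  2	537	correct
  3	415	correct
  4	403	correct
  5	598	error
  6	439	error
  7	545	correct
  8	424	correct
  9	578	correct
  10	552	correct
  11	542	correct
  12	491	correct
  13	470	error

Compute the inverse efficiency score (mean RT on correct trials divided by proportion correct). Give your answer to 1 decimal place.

645.6 ms

Correct trials (n=10): 479, 537, 415, 403, 545, 424, 578, 552, 542, 491
Mean correct RT = 4966/10 = 496.6000 ms
Proportion correct = 10/13
IES = 496.6000 / (10/13) = 645.580 ms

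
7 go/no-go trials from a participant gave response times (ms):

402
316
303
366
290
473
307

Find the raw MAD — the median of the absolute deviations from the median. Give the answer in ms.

26 ms

Sorted: 290, 303, 307, 316, 366, 402, 473 → median = 316
|x − 316|: 86, 0, 13, 50, 26, 157, 9
Sorted deviations: 0, 9, 13, 26, 50, 86, 157 → MAD = 26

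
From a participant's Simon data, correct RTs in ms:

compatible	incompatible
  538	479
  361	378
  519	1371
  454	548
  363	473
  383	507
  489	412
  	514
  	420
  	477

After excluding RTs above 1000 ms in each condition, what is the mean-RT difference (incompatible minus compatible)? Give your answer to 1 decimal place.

23.7 ms

incompatible: exclude 1371
M(compatible) = 3107/7 = 443.857
M(incompatible) = 4208/9 = 467.556
Difference = 467.556 − 443.857 = 23.698 ms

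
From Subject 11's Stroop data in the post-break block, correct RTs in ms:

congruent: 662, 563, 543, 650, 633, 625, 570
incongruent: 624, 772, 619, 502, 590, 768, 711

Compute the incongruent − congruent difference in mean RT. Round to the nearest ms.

M(congruent) = 4246/7 = 606.571
M(incongruent) = 4586/7 = 655.143
Difference = 655.143 − 606.571 = 48.571 ms

49 ms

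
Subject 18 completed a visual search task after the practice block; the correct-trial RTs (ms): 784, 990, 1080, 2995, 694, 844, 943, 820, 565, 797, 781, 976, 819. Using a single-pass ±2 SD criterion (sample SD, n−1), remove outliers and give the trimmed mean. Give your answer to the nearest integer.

n = 13, ΣRT = 13088, M = 1006.769
Σ(x−M)² = 4497938.31; s = √(4497938.31/12) = 612.232
Cutoffs: 1006.769 ± 2·612.232 → [-217.7, 2231.2]
Outside: 2995 → excluded.
Retained (n=12): Σ = 10093, mean = 10093/12 = 841.083

841 ms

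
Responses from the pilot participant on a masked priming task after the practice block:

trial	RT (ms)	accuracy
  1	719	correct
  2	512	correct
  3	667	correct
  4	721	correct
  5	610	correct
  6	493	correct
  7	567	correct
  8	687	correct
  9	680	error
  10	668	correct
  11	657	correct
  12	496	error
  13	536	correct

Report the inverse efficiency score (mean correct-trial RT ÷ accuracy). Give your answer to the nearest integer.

735 ms

Correct trials (n=11): 719, 512, 667, 721, 610, 493, 567, 687, 668, 657, 536
Mean correct RT = 6837/11 = 621.5455 ms
Proportion correct = 11/13
IES = 621.5455 / (11/13) = 734.554 ms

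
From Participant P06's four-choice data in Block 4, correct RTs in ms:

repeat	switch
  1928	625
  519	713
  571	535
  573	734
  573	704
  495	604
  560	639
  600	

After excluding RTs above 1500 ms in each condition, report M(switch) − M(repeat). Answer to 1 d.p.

94.7 ms

repeat: exclude 1928
M(repeat) = 3891/7 = 555.857
M(switch) = 4554/7 = 650.571
Difference = 650.571 − 555.857 = 94.714 ms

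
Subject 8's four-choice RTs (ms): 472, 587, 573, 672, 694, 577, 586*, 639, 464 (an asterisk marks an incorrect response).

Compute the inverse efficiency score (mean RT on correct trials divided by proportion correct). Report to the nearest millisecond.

Correct trials (n=8): 472, 587, 573, 672, 694, 577, 639, 464
Mean correct RT = 4678/8 = 584.7500 ms
Proportion correct = 8/9
IES = 584.7500 / (8/9) = 657.844 ms

658 ms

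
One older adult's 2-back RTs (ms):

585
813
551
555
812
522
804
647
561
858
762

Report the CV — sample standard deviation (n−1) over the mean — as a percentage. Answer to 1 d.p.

n = 11, Σ = 7470, M = 679.0909
Σ(x−M)² = 170392.909; s = √(170392.909/10) = 130.5346
CV = 130.5346 / 679.0909 = 0.19222 = 19.222%

19.2%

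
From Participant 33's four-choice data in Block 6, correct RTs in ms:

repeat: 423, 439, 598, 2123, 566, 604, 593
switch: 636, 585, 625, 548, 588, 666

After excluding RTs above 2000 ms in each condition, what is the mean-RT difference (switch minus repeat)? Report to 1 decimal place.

repeat: exclude 2123
M(repeat) = 3223/6 = 537.167
M(switch) = 3648/6 = 608.000
Difference = 608.000 − 537.167 = 70.833 ms

70.8 ms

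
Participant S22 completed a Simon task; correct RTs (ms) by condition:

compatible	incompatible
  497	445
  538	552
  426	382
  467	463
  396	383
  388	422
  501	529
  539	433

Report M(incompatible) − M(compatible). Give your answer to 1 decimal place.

-17.9 ms

M(compatible) = 3752/8 = 469.000
M(incompatible) = 3609/8 = 451.125
Difference = 451.125 − 469.000 = -17.875 ms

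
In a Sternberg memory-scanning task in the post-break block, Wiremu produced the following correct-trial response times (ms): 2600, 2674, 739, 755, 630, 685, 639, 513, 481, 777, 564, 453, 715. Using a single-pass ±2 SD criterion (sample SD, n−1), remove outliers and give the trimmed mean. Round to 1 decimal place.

n = 13, ΣRT = 12225, M = 940.385
Σ(x−M)² = 6937455.08; s = √(6937455.08/12) = 760.343
Cutoffs: 940.385 ± 2·760.343 → [-580.3, 2461.1]
Outside: 2600, 2674 → excluded.
Retained (n=11): Σ = 6951, mean = 6951/11 = 631.909

631.9 ms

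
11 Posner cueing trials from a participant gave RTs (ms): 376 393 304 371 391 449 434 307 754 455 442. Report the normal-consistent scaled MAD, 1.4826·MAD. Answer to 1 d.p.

Sorted: 304, 307, 371, 376, 391, 393, 434, 442, 449, 455, 754 → median = 393
|x − 393| sorted: 0, 2, 17, 22, 41, 49, 56, 62, 86, 89, 361 → MAD = 49
Robust SD ≈ 1.4826 × 49 = 72.647

72.6 ms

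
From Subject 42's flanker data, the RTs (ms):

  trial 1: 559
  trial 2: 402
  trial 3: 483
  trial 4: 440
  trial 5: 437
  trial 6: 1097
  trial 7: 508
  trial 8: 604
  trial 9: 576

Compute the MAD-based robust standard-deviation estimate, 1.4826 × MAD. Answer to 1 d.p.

Sorted: 402, 437, 440, 483, 508, 559, 576, 604, 1097 → median = 508
|x − 508| sorted: 0, 25, 51, 68, 68, 71, 96, 106, 589 → MAD = 68
Robust SD ≈ 1.4826 × 68 = 100.817

100.8 ms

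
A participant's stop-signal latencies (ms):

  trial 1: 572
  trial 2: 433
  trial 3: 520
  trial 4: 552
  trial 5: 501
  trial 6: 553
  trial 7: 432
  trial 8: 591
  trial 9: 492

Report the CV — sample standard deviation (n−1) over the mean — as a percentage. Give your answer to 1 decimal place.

n = 9, Σ = 4646, M = 516.2222
Σ(x−M)² = 26187.556; s = √(26187.556/8) = 57.2140
CV = 57.2140 / 516.2222 = 0.11083 = 11.083%

11.1%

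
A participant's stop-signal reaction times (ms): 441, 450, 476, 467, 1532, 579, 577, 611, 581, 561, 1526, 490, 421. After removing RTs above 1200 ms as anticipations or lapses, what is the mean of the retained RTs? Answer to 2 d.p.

Excluded: 1526, 1532
Retained (n=11): Σ = 5654
Mean = 5654/11 = 514.0000

514.00 ms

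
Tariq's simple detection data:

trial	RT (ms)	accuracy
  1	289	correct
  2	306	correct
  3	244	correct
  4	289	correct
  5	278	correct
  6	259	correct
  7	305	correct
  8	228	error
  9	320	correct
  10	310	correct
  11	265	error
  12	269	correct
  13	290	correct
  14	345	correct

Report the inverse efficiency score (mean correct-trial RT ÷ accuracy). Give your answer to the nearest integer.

Correct trials (n=12): 289, 306, 244, 289, 278, 259, 305, 320, 310, 269, 290, 345
Mean correct RT = 3504/12 = 292.0000 ms
Proportion correct = 12/14
IES = 292.0000 / (12/14) = 340.667 ms

341 ms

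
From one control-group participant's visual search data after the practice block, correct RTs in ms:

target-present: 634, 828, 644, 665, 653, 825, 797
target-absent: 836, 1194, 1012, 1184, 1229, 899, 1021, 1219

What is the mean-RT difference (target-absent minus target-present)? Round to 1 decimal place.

M(target-present) = 5046/7 = 720.857
M(target-absent) = 8594/8 = 1074.250
Difference = 1074.250 − 720.857 = 353.393 ms

353.4 ms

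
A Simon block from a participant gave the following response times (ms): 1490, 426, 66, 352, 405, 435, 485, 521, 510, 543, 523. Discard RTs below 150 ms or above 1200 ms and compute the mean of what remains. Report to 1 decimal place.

466.7 ms

Excluded: 66, 1490
Retained (n=9): Σ = 4200
Mean = 4200/9 = 466.6667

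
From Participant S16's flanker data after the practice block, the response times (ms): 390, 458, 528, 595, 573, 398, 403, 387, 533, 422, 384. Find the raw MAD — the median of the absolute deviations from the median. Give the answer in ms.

36 ms

Sorted: 384, 387, 390, 398, 403, 422, 458, 528, 533, 573, 595 → median = 422
|x − 422|: 32, 36, 106, 173, 151, 24, 19, 35, 111, 0, 38
Sorted deviations: 0, 19, 24, 32, 35, 36, 38, 106, 111, 151, 173 → MAD = 36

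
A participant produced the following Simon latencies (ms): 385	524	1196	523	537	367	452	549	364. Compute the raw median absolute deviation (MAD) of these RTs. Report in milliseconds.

Sorted: 364, 367, 385, 452, 523, 524, 537, 549, 1196 → median = 523
|x − 523|: 138, 1, 673, 0, 14, 156, 71, 26, 159
Sorted deviations: 0, 1, 14, 26, 71, 138, 156, 159, 673 → MAD = 71

71 ms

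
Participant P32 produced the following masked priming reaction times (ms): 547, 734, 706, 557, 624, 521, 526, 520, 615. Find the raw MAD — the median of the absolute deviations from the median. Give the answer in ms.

37 ms

Sorted: 520, 521, 526, 547, 557, 615, 624, 706, 734 → median = 557
|x − 557|: 10, 177, 149, 0, 67, 36, 31, 37, 58
Sorted deviations: 0, 10, 31, 36, 37, 58, 67, 149, 177 → MAD = 37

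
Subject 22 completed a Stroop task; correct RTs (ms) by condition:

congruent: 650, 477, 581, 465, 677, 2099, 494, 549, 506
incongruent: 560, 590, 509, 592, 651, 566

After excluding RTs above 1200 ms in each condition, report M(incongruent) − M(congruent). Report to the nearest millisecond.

congruent: exclude 2099
M(congruent) = 4399/8 = 549.875
M(incongruent) = 3468/6 = 578.000
Difference = 578.000 − 549.875 = 28.125 ms

28 ms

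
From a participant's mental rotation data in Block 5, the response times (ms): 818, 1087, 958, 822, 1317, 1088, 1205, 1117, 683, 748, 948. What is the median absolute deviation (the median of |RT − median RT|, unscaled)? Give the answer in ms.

140 ms

Sorted: 683, 748, 818, 822, 948, 958, 1087, 1088, 1117, 1205, 1317 → median = 958
|x − 958|: 140, 129, 0, 136, 359, 130, 247, 159, 275, 210, 10
Sorted deviations: 0, 10, 129, 130, 136, 140, 159, 210, 247, 275, 359 → MAD = 140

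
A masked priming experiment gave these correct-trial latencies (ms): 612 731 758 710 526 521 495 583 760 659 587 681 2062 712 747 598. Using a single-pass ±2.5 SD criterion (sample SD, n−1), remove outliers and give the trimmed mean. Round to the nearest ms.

n = 16, ΣRT = 11742, M = 733.875
Σ(x−M)² = 1998051.75; s = √(1998051.75/15) = 364.970
Cutoffs: 733.875 ± 2.5·364.970 → [-178.6, 1646.3]
Outside: 2062 → excluded.
Retained (n=15): Σ = 9680, mean = 9680/15 = 645.333

645 ms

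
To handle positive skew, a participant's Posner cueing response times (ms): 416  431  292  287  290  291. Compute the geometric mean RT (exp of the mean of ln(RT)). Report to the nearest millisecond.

ln(RT): 6.0307, 6.0661, 5.6768, 5.6595, 5.6699, 5.6733
Mean ln(RT) = 34.7762/6 = 5.79604
Geometric mean = exp(5.79604) = 328.99 ms

329 ms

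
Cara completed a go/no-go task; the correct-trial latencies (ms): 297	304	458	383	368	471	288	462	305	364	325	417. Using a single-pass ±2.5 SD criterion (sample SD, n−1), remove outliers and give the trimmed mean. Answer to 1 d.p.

n = 12, ΣRT = 4442, M = 370.167
Σ(x−M)² = 51485.67; s = √(51485.67/11) = 68.414
Cutoffs: 370.167 ± 2.5·68.414 → [199.1, 541.2]
No RTs fall outside the cutoffs; all 12 retained. Mean = 4442/12 = 370.167

370.2 ms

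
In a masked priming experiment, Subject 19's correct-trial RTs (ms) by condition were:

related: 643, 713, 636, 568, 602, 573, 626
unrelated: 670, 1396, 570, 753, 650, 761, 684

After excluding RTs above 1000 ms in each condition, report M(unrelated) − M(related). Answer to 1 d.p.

58.3 ms

unrelated: exclude 1396
M(related) = 4361/7 = 623.000
M(unrelated) = 4088/6 = 681.333
Difference = 681.333 − 623.000 = 58.333 ms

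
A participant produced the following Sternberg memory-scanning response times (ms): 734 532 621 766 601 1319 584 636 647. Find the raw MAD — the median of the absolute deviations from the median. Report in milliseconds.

Sorted: 532, 584, 601, 621, 636, 647, 734, 766, 1319 → median = 636
|x − 636|: 98, 104, 15, 130, 35, 683, 52, 0, 11
Sorted deviations: 0, 11, 15, 35, 52, 98, 104, 130, 683 → MAD = 52

52 ms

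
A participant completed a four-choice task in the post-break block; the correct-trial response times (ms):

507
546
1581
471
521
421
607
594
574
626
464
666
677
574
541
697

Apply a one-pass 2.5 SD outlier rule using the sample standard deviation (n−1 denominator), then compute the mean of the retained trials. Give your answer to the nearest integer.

566 ms

n = 16, ΣRT = 10067, M = 629.188
Σ(x−M)² = 1059002.44; s = √(1059002.44/15) = 265.707
Cutoffs: 629.188 ± 2.5·265.707 → [-35.1, 1293.5]
Outside: 1581 → excluded.
Retained (n=15): Σ = 8486, mean = 8486/15 = 565.733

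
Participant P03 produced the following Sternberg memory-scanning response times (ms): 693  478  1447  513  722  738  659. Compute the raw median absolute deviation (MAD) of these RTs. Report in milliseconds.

Sorted: 478, 513, 659, 693, 722, 738, 1447 → median = 693
|x − 693|: 0, 215, 754, 180, 29, 45, 34
Sorted deviations: 0, 29, 34, 45, 180, 215, 754 → MAD = 45

45 ms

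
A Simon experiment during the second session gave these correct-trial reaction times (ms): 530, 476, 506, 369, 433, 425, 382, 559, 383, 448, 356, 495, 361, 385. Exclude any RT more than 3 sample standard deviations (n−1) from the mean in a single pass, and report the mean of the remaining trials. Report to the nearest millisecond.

n = 14, ΣRT = 6108, M = 436.286
Σ(x−M)² = 59058.86; s = √(59058.86/13) = 67.402
Cutoffs: 436.286 ± 3·67.402 → [234.1, 638.5]
No RTs fall outside the cutoffs; all 14 retained. Mean = 6108/14 = 436.286

436 ms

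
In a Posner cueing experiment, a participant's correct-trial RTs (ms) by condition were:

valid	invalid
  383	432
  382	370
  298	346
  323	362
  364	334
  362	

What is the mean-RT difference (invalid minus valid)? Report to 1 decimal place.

M(valid) = 2112/6 = 352.000
M(invalid) = 1844/5 = 368.800
Difference = 368.800 − 352.000 = 16.800 ms

16.8 ms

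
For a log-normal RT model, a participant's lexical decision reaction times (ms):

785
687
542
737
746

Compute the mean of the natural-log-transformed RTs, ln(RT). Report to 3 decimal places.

6.542

ln(RT): 6.6657, 6.5323, 6.2953, 6.6026, 6.6147
Σ ln(RT) = 32.7106
Mean = 32.7106/5 = 6.54212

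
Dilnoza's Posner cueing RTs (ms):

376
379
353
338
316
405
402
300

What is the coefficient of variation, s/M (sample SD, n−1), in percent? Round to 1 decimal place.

10.8%

n = 8, Σ = 2869, M = 358.6250
Σ(x−M)² = 10459.875; s = √(10459.875/7) = 38.6558
CV = 38.6558 / 358.6250 = 0.10779 = 10.779%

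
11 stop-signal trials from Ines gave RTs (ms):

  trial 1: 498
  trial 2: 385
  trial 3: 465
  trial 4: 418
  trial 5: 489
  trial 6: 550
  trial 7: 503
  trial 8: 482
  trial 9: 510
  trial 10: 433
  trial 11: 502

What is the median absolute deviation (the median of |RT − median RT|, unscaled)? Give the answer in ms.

21 ms

Sorted: 385, 418, 433, 465, 482, 489, 498, 502, 503, 510, 550 → median = 489
|x − 489|: 9, 104, 24, 71, 0, 61, 14, 7, 21, 56, 13
Sorted deviations: 0, 7, 9, 13, 14, 21, 24, 56, 61, 71, 104 → MAD = 21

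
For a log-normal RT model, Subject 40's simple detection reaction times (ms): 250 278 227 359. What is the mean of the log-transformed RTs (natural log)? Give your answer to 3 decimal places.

5.614

ln(RT): 5.5215, 5.6276, 5.4250, 5.8833
Σ ln(RT) = 22.4574
Mean = 22.4574/4 = 5.61434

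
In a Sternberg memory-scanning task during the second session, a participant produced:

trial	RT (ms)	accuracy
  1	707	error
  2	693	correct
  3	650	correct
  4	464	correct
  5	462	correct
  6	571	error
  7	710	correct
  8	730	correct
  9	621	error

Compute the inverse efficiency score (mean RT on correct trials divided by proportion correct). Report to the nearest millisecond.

927 ms

Correct trials (n=6): 693, 650, 464, 462, 710, 730
Mean correct RT = 3709/6 = 618.1667 ms
Proportion correct = 6/9
IES = 618.1667 / (6/9) = 927.250 ms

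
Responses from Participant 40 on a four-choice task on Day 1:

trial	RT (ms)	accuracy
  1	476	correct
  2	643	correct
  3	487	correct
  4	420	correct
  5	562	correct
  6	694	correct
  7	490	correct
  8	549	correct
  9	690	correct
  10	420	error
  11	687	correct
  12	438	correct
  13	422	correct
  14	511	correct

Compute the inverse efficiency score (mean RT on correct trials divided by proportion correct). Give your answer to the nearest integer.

586 ms

Correct trials (n=13): 476, 643, 487, 420, 562, 694, 490, 549, 690, 687, 438, 422, 511
Mean correct RT = 7069/13 = 543.7692 ms
Proportion correct = 13/14
IES = 543.7692 / (13/14) = 585.598 ms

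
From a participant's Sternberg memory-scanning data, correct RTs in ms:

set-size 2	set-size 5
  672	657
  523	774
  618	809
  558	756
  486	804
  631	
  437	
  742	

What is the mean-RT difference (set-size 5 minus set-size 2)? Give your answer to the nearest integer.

M(set-size 2) = 4667/8 = 583.375
M(set-size 5) = 3800/5 = 760.000
Difference = 760.000 − 583.375 = 176.625 ms

177 ms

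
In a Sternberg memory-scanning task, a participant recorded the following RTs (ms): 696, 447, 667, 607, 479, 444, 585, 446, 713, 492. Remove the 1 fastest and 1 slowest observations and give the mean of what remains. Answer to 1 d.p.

552.4 ms

Sorted: 444, 446, 447, 479, 492, 585, 607, 667, 696, 713
Drop lowest 1 (444) and highest 1 (713)
Remaining (n=8): Σ = 4419, mean = 4419/8 = 552.375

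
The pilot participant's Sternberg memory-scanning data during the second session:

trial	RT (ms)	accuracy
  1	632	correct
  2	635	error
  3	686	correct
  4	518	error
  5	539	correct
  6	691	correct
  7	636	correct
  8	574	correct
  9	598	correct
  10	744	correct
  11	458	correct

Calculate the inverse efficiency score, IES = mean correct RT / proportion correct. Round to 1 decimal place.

754.8 ms

Correct trials (n=9): 632, 686, 539, 691, 636, 574, 598, 744, 458
Mean correct RT = 5558/9 = 617.5556 ms
Proportion correct = 9/11
IES = 617.5556 / (9/11) = 754.790 ms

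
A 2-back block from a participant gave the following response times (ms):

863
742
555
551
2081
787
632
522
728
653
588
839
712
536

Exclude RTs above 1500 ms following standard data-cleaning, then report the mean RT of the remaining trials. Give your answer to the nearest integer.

Excluded: 2081
Retained (n=13): Σ = 8708
Mean = 8708/13 = 669.8462

670 ms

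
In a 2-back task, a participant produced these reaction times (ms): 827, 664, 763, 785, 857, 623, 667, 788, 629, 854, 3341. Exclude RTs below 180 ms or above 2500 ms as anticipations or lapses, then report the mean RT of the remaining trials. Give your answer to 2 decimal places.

Excluded: 3341
Retained (n=10): Σ = 7457
Mean = 7457/10 = 745.7000

745.70 ms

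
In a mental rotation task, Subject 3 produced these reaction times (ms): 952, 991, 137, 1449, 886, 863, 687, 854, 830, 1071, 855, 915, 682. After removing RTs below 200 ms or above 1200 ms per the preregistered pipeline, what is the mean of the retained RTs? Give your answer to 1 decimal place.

871.5 ms

Excluded: 137, 1449
Retained (n=11): Σ = 9586
Mean = 9586/11 = 871.4545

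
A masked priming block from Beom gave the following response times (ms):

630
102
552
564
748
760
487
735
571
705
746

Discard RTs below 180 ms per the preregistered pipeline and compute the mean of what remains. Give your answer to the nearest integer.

Excluded: 102
Retained (n=10): Σ = 6498
Mean = 6498/10 = 649.8000

650 ms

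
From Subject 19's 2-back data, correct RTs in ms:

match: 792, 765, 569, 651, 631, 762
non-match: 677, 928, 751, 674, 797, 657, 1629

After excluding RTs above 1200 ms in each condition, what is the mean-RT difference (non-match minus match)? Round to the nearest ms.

non-match: exclude 1629
M(match) = 4170/6 = 695.000
M(non-match) = 4484/6 = 747.333
Difference = 747.333 − 695.000 = 52.333 ms

52 ms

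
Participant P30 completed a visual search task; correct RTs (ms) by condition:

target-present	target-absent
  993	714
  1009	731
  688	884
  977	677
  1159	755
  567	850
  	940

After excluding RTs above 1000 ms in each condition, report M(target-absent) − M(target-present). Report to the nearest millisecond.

target-present: exclude 1009, 1159
M(target-present) = 3225/4 = 806.250
M(target-absent) = 5551/7 = 793.000
Difference = 793.000 − 806.250 = -13.250 ms

-13 ms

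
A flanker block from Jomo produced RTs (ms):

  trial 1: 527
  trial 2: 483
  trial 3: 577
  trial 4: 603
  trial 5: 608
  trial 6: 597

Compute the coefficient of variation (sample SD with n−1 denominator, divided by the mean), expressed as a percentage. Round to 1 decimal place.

n = 6, Σ = 3395, M = 565.8333
Σ(x−M)² = 12624.833; s = √(12624.833/5) = 50.2490
CV = 50.2490 / 565.8333 = 0.08881 = 8.881%

8.9%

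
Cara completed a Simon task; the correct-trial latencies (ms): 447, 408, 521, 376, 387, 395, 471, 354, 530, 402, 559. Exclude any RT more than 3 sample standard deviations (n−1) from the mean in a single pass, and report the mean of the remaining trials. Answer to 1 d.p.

n = 11, ΣRT = 4850, M = 440.909
Σ(x−M)² = 48616.91; s = √(48616.91/10) = 69.726
Cutoffs: 440.909 ± 3·69.726 → [231.7, 650.1]
No RTs fall outside the cutoffs; all 11 retained. Mean = 4850/11 = 440.909

440.9 ms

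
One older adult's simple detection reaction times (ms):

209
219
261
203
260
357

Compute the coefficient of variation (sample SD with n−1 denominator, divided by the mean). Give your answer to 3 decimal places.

0.228

n = 6, Σ = 1509, M = 251.5000
Σ(x−M)² = 16507.500; s = √(16507.500/5) = 57.4587
CV = 57.4587 / 251.5000 = 0.22846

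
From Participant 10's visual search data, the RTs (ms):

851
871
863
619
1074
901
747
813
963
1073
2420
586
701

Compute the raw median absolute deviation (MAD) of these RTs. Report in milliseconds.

116 ms

Sorted: 586, 619, 701, 747, 813, 851, 863, 871, 901, 963, 1073, 1074, 2420 → median = 863
|x − 863|: 12, 8, 0, 244, 211, 38, 116, 50, 100, 210, 1557, 277, 162
Sorted deviations: 0, 8, 12, 38, 50, 100, 116, 162, 210, 211, 244, 277, 1557 → MAD = 116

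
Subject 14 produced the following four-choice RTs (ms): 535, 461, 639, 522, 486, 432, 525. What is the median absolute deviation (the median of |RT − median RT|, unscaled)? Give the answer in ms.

36 ms

Sorted: 432, 461, 486, 522, 525, 535, 639 → median = 522
|x − 522|: 13, 61, 117, 0, 36, 90, 3
Sorted deviations: 0, 3, 13, 36, 61, 90, 117 → MAD = 36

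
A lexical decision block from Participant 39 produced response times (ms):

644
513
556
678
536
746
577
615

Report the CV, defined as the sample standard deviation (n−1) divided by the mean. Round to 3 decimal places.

0.129

n = 8, Σ = 4865, M = 608.1250
Σ(x−M)² = 43162.875; s = √(43162.875/7) = 78.5247
CV = 78.5247 / 608.1250 = 0.12913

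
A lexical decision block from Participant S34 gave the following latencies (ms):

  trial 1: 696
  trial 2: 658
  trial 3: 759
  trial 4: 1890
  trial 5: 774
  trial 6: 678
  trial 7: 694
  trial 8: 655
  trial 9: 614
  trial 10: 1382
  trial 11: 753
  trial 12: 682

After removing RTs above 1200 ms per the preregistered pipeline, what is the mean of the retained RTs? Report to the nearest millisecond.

Excluded: 1382, 1890
Retained (n=10): Σ = 6963
Mean = 6963/10 = 696.3000

696 ms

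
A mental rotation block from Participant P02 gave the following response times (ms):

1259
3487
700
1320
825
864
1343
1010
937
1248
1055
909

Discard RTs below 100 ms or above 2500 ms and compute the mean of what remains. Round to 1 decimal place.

1042.7 ms

Excluded: 3487
Retained (n=11): Σ = 11470
Mean = 11470/11 = 1042.7273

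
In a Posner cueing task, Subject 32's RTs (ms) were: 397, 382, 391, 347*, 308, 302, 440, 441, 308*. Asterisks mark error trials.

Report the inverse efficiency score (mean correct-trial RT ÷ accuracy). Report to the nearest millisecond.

Correct trials (n=7): 397, 382, 391, 308, 302, 440, 441
Mean correct RT = 2661/7 = 380.1429 ms
Proportion correct = 7/9
IES = 380.1429 / (7/9) = 488.755 ms

489 ms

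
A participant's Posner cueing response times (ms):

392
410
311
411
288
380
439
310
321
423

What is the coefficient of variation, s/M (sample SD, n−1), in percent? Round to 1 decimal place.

n = 10, Σ = 3685, M = 368.5000
Σ(x−M)² = 27618.500; s = √(27618.500/9) = 55.3960
CV = 55.3960 / 368.5000 = 0.15033 = 15.033%

15.0%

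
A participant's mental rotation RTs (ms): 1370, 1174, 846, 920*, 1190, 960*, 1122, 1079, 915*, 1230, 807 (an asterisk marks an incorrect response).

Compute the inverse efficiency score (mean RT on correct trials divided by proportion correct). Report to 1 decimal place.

1515.6 ms

Correct trials (n=8): 1370, 1174, 846, 1190, 1122, 1079, 1230, 807
Mean correct RT = 8818/8 = 1102.2500 ms
Proportion correct = 8/11
IES = 1102.2500 / (8/11) = 1515.594 ms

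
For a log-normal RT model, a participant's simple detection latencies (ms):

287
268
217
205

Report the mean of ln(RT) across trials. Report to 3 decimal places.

5.488

ln(RT): 5.6595, 5.5910, 5.3799, 5.3230
Σ ln(RT) = 21.9534
Mean = 21.9534/4 = 5.48834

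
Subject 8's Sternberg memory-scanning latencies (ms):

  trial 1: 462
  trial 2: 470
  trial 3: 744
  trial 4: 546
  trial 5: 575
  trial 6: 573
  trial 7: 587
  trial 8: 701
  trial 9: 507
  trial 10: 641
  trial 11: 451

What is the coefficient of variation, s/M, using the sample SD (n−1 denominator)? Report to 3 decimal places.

0.170

n = 11, Σ = 6257, M = 568.8182
Σ(x−M)² = 93155.636; s = √(93155.636/10) = 96.5172
CV = 96.5172 / 568.8182 = 0.16968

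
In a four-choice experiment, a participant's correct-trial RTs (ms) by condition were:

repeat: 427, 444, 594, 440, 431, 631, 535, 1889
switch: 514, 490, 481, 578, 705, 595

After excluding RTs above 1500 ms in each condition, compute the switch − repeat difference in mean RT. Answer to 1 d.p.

60.2 ms

repeat: exclude 1889
M(repeat) = 3502/7 = 500.286
M(switch) = 3363/6 = 560.500
Difference = 560.500 − 500.286 = 60.214 ms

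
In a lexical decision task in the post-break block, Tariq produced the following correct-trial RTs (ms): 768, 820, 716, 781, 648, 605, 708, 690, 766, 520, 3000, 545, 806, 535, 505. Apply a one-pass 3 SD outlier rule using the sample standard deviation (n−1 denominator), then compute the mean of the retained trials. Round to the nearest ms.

n = 15, ΣRT = 12413, M = 827.533
Σ(x−M)² = 5221029.73; s = √(5221029.73/14) = 610.681
Cutoffs: 827.533 ± 3·610.681 → [-1004.5, 2659.6]
Outside: 3000 → excluded.
Retained (n=14): Σ = 9413, mean = 9413/14 = 672.357

672 ms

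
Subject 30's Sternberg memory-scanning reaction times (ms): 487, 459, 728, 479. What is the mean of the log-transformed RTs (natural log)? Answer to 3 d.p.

6.270

ln(RT): 6.1883, 6.1291, 6.5903, 6.1717
Σ ln(RT) = 25.0793
Mean = 25.0793/4 = 6.26983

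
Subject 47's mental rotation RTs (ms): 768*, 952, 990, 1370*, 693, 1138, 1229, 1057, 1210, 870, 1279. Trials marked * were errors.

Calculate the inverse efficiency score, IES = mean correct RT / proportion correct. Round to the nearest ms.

Correct trials (n=9): 952, 990, 693, 1138, 1229, 1057, 1210, 870, 1279
Mean correct RT = 9418/9 = 1046.4444 ms
Proportion correct = 9/11
IES = 1046.4444 / (9/11) = 1278.988 ms

1279 ms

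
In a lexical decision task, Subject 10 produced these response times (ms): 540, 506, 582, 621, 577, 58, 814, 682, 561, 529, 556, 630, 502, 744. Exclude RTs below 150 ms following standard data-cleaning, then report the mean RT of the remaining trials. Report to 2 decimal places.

603.38 ms

Excluded: 58
Retained (n=13): Σ = 7844
Mean = 7844/13 = 603.3846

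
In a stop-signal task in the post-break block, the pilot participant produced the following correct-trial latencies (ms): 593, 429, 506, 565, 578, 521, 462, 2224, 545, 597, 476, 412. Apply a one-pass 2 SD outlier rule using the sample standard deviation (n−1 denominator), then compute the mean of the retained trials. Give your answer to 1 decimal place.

n = 12, ΣRT = 7908, M = 659.000
Σ(x−M)² = 2714478.00; s = √(2714478.00/11) = 496.760
Cutoffs: 659.000 ± 2·496.760 → [-334.5, 1652.5]
Outside: 2224 → excluded.
Retained (n=11): Σ = 5684, mean = 5684/11 = 516.727

516.7 ms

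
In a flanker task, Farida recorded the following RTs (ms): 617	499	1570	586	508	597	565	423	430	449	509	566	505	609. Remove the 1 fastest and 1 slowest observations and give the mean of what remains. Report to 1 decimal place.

Sorted: 423, 430, 449, 499, 505, 508, 509, 565, 566, 586, 597, 609, 617, 1570
Drop lowest 1 (423) and highest 1 (1570)
Remaining (n=12): Σ = 6440, mean = 6440/12 = 536.667

536.7 ms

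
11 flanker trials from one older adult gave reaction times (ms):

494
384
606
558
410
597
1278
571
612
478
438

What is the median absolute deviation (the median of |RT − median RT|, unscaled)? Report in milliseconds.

Sorted: 384, 410, 438, 478, 494, 558, 571, 597, 606, 612, 1278 → median = 558
|x − 558|: 64, 174, 48, 0, 148, 39, 720, 13, 54, 80, 120
Sorted deviations: 0, 13, 39, 48, 54, 64, 80, 120, 148, 174, 720 → MAD = 64

64 ms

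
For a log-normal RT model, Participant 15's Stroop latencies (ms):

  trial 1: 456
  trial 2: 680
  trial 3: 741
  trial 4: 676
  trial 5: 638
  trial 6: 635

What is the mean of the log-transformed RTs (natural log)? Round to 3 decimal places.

6.447

ln(RT): 6.1225, 6.5221, 6.6080, 6.5162, 6.4583, 6.4536
Σ ln(RT) = 38.6807
Mean = 38.6807/6 = 6.44679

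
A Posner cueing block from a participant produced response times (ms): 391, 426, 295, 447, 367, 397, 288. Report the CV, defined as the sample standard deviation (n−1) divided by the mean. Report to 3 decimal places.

n = 7, Σ = 2611, M = 373.0000
Σ(x−M)² = 22530.000; s = √(22530.000/6) = 61.2781
CV = 61.2781 / 373.0000 = 0.16428

0.164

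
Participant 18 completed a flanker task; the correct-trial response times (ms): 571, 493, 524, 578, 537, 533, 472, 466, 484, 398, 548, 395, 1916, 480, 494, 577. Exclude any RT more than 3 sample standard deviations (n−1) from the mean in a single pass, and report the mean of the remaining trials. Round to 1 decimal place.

503.3 ms

n = 16, ΣRT = 9466, M = 591.625
Σ(x−M)² = 1917235.75; s = √(1917235.75/15) = 357.513
Cutoffs: 591.625 ± 3·357.513 → [-480.9, 1664.2]
Outside: 1916 → excluded.
Retained (n=15): Σ = 7550, mean = 7550/15 = 503.333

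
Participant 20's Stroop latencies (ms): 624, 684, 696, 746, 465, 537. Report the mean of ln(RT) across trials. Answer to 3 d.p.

6.425

ln(RT): 6.4362, 6.5280, 6.5453, 6.6147, 6.1420, 6.2860
Σ ln(RT) = 38.5522
Mean = 38.5522/6 = 6.42537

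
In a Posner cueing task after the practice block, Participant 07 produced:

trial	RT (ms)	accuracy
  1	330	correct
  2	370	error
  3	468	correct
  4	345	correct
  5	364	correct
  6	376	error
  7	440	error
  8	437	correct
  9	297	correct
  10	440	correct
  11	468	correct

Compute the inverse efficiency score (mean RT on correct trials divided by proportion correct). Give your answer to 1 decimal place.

Correct trials (n=8): 330, 468, 345, 364, 437, 297, 440, 468
Mean correct RT = 3149/8 = 393.6250 ms
Proportion correct = 8/11
IES = 393.6250 / (8/11) = 541.234 ms

541.2 ms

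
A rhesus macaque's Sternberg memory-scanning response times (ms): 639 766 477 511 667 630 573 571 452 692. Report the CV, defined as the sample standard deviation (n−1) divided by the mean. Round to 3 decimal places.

n = 10, Σ = 5978, M = 597.8000
Σ(x−M)² = 89405.600; s = √(89405.600/9) = 99.6692
CV = 99.6692 / 597.8000 = 0.16673

0.167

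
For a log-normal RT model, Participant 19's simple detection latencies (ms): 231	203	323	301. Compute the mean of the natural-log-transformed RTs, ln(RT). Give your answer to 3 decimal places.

5.560

ln(RT): 5.4424, 5.3132, 5.7777, 5.7071
Σ ln(RT) = 22.2404
Mean = 22.2404/4 = 5.56010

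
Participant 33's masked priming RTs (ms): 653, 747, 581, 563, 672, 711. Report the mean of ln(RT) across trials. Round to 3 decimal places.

ln(RT): 6.4816, 6.6161, 6.3648, 6.3333, 6.5103, 6.5667
Σ ln(RT) = 38.8726
Mean = 38.8726/6 = 6.47877

6.479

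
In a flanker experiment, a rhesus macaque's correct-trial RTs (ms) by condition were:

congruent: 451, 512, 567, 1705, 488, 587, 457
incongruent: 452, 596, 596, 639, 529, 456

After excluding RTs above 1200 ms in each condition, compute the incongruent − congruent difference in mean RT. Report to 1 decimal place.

34.3 ms

congruent: exclude 1705
M(congruent) = 3062/6 = 510.333
M(incongruent) = 3268/6 = 544.667
Difference = 544.667 − 510.333 = 34.333 ms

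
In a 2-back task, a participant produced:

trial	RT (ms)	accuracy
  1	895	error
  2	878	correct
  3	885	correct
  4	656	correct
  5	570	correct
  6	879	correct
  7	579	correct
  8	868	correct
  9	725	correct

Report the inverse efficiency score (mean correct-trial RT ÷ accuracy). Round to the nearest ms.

Correct trials (n=8): 878, 885, 656, 570, 879, 579, 868, 725
Mean correct RT = 6040/8 = 755.0000 ms
Proportion correct = 8/9
IES = 755.0000 / (8/9) = 849.375 ms

849 ms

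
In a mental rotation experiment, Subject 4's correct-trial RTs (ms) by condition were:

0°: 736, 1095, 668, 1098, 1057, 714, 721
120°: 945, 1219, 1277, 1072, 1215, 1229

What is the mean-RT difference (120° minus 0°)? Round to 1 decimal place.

M(0°) = 6089/7 = 869.857
M(120°) = 6957/6 = 1159.500
Difference = 1159.500 − 869.857 = 289.643 ms

289.6 ms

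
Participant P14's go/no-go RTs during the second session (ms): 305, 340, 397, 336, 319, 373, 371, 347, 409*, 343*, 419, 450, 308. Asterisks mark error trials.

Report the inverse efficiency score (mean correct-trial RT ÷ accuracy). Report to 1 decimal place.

Correct trials (n=11): 305, 340, 397, 336, 319, 373, 371, 347, 419, 450, 308
Mean correct RT = 3965/11 = 360.4545 ms
Proportion correct = 11/13
IES = 360.4545 / (11/13) = 425.992 ms

426.0 ms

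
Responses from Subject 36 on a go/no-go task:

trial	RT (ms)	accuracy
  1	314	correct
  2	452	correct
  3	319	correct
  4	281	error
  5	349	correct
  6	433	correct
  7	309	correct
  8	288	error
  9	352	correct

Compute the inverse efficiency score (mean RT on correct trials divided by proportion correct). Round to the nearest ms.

464 ms

Correct trials (n=7): 314, 452, 319, 349, 433, 309, 352
Mean correct RT = 2528/7 = 361.1429 ms
Proportion correct = 7/9
IES = 361.1429 / (7/9) = 464.327 ms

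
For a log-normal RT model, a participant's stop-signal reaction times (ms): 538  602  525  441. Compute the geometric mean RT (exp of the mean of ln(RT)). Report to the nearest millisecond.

ln(RT): 6.2879, 6.4003, 6.2634, 6.0890
Mean ln(RT) = 25.0406/4 = 6.26014
Geometric mean = exp(6.26014) = 523.29 ms

523 ms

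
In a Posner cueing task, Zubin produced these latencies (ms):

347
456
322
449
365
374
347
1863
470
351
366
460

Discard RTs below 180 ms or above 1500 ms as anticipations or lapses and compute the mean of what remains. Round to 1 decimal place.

Excluded: 1863
Retained (n=11): Σ = 4307
Mean = 4307/11 = 391.5455

391.5 ms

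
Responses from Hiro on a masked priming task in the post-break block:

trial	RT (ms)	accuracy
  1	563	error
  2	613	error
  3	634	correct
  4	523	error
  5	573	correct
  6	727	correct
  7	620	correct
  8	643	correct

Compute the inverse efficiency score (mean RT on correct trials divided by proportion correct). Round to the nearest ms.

1023 ms

Correct trials (n=5): 634, 573, 727, 620, 643
Mean correct RT = 3197/5 = 639.4000 ms
Proportion correct = 5/8
IES = 639.4000 / (5/8) = 1023.040 ms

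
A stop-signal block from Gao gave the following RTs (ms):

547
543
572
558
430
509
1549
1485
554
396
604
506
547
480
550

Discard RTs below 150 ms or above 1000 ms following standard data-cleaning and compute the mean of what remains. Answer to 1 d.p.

Excluded: 1485, 1549
Retained (n=13): Σ = 6796
Mean = 6796/13 = 522.7692

522.8 ms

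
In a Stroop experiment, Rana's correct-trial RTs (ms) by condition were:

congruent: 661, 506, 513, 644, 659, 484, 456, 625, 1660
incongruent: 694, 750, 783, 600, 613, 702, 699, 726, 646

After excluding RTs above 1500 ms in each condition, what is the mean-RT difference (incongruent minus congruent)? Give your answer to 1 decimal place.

congruent: exclude 1660
M(congruent) = 4548/8 = 568.500
M(incongruent) = 6213/9 = 690.333
Difference = 690.333 − 568.500 = 121.833 ms

121.8 ms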